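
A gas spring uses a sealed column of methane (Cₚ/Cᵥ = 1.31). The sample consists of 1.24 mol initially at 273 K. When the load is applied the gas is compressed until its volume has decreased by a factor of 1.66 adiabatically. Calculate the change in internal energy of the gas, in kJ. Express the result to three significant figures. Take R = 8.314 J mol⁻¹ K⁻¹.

For a reversible adiabat TV^(γ−1) is constant, so T₂ = T₁ (V₁/V₂)^(γ−1).
T₂ = 273 × 1.66^(0.31) = 319.4 K.
Q = 0, so ΔU = W_on_gas = nCᵥΔT with Cᵥ = R/(γ−1) = 26.82 J/(mol·K).
ΔU = 1.24 × 26.82 × (319.4 − 273) = 1545 J.

ΔU ≈ 1.54 kJ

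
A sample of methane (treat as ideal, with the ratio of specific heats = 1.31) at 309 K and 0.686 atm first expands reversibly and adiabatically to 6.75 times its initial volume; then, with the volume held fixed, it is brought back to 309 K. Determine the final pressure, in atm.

Adiabatic step (PV^γ = const): P₂ = 0.686×(1/6.75)^(1.31) = 0.05623 atm; T₂ = 309×(1/6.75)^(0.31) = 171 K.
Isochoric: P₃ = P₂(T₃/T₂) = 0.05623 × (309/171) = 0.1016 atm.

P₃ ≈ 0.102 atm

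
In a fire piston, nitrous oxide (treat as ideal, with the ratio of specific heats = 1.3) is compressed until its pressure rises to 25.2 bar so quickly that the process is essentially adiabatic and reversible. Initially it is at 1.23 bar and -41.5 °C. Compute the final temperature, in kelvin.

T₂ ≈ 465 K

Along an adiabat T P^((1−γ)/γ) is constant, so T₂ = T₁ (P₂/P₁)^((γ−1)/γ).
T₁ = -41.5 °C = 231.6 K.
T₂ = 231.6 × (25.2/1.23)^(0.231) = 465 K.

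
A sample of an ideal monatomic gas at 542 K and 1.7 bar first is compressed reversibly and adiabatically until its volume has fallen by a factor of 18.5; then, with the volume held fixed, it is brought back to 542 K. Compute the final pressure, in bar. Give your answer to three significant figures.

For a monatomic ideal gas γ = 5/3.
Adiabatic step (PV^γ = const): P₂ = 1.7×18.5^(5/3) = 220 bar; T₂ = 542×18.5^(2/3) = 3791 K.
Isochoric: P₃ = P₂(T₃/T₂) = 220 × (542/3791) = 31.45 bar.

P₃ ≈ 31.4 bar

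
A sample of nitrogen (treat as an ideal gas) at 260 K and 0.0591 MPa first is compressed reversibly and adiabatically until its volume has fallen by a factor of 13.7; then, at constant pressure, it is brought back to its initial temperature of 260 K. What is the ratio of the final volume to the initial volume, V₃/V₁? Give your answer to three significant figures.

V₃/V₁ ≈ 0.0256

For a diatomic ideal gas γ = 7/5.
Adiabatic step: V₂/V₁ = 0.07299; T₂ = T₁·13.7^(2/5) = 740.7 K.
Isobaric step: V₃/V₂ = T₃/T₂ = 260/740.7.
V₃/V₁ = (V₂/V₁)(V₃/V₂) = 0.07299 × (260/740.7) = 0.02562.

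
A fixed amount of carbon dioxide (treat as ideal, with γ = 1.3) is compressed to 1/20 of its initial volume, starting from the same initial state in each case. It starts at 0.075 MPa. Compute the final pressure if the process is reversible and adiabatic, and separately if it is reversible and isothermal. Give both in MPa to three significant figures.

Isothermal: P₂ = P₁(V₁/V₂) = 0.075×20 = 1.5 MPa.
Adiabatic: P₂ = P₁(V₁/V₂)^γ = 0.075×20^(1.3) = 3.685 MPa.

adiabatic: 3.68 MPa; isothermal: 1.50 MPa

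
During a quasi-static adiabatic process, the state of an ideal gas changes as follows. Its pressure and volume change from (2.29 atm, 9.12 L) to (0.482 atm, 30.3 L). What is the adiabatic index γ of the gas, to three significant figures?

PV^γ = const ⇒ γ = ln(P₂/P₁) / ln(V₁/V₂).
γ = ln(0.482/2.29) / ln(9.12/30.3) = 1.298.

γ ≈ 1.30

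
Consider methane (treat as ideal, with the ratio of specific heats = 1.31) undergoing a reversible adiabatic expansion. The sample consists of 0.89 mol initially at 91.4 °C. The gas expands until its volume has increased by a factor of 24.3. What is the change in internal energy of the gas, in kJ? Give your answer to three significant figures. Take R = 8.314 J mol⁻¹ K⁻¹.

ΔU ≈ -5.47 kJ

For a reversible adiabat TV^(γ−1) is constant, so T₂ = T₁ (V₁/V₂)^(γ−1).
T₁ = 91.4 °C = 364.5 K.
T₂ = 364.5 × (1/24.3)^(0.31) = 135.6 K.
Q = 0, so ΔU = W_on_gas = nCᵥΔT with Cᵥ = R/(γ−1) = 26.82 J/(mol·K).
ΔU = 0.89 × 26.82 × (135.6 − 364.5) = -5465 J.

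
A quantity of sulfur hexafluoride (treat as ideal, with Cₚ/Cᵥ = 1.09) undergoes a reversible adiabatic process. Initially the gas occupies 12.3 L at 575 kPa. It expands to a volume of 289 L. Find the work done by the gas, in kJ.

W ≈ 19.4 kJ

P₂ = P₁(V₁/V₂)^γ = 575×(12.3/289)^(1.09) = 18.42 kPa.
For a reversible adiabat, W_by_gas = (P₁V₁ − P₂V₂)/(γ−1).
W_by = (575000×0.0123 − 18420×0.289) / (0.09) = 19440 J.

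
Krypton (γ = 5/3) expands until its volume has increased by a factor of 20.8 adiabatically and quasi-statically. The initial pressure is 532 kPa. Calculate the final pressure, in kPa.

P₂ ≈ 3.38 kPa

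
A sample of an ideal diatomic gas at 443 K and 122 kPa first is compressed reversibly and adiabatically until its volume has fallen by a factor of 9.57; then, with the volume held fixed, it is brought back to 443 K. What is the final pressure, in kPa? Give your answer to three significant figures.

For a diatomic ideal gas γ = 7/5.
Adiabatic step (PV^γ = const): P₂ = 122×9.57^(7/5) = 2882 kPa; T₂ = 443×9.57^(2/5) = 1093 K.
Isochoric: P₃ = P₂(T₃/T₂) = 2882 × (443/1093) = 1168 kPa.

P₃ ≈ 1170 kPa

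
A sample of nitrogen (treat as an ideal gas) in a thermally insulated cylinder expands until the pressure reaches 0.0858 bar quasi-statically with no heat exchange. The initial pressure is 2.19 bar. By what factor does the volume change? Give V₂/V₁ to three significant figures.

From PV^γ = const, V₂/V₁ = (P₁/P₂)^(1/γ).
For a diatomic ideal gas γ = 7/5.
V₂/V₁ = (2.19/0.0858)^(5/7) = 10.12.

V₂/V₁ ≈ 10.1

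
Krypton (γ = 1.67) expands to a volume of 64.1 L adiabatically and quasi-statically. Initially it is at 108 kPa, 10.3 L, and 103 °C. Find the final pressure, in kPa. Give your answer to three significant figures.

P₂ ≈ 5.10 kPa

Adiabatic: P₁V₁^γ = P₂V₂^γ ⇒ P₂ = P₁ (V₁/V₂)^γ.
P₂ = 108 × (10.3/64.1)^(1.67) = 5.098 kPa.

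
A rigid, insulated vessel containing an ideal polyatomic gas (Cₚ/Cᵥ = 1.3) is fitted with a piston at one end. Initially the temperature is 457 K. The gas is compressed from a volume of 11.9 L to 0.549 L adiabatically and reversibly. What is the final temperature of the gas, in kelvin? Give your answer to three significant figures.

Adiabatic: T₁V₁^(γ−1) = T₂V₂^(γ−1) ⇒ T₂ = T₁ (V₁/V₂)^(γ−1).
T₂ = 457 × (11.9/0.549)^(0.3) = 1150 K.

T₂ ≈ 1150 K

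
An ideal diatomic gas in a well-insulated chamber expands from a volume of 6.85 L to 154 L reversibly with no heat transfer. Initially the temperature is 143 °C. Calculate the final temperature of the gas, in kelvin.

Adiabatic: T₁V₁^(γ−1) = T₂V₂^(γ−1) ⇒ T₂ = T₁ (V₁/V₂)^(γ−1).
For a diatomic ideal gas γ = 7/5, so γ−1 = 2/5.
T₁ = 143 °C = 416.1 K.
T₂ = 416.1 × (6.85/154)^(2/5) = 119.8 K.

T₂ ≈ 120 K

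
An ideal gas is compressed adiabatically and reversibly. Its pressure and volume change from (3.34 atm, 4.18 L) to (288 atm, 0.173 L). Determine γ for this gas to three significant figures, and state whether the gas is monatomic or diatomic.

PV^γ = const ⇒ γ = ln(P₂/P₁) / ln(V₁/V₂).
γ = ln(288/3.34) / ln(4.18/0.173) = 1.399.
γ ≈ 1.40 is close to 7/5, so the gas is diatomic.

γ ≈ 1.40; diatomic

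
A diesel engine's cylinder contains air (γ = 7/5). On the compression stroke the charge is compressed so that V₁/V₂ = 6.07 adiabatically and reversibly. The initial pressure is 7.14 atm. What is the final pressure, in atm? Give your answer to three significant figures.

Since PV^γ is constant along a reversible adiabat, P₂ = P₁ (V₁/V₂)^γ.
P₂ = 7.14 × 6.07^(7/5) = 89.16 atm.

P₂ ≈ 89.2 atm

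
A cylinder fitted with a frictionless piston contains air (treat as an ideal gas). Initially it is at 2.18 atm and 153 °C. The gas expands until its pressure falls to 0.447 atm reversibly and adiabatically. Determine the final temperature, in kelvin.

T₂ ≈ 271 K

Adiabatic: T₂/T₁ = (P₂/P₁)^((γ−1)/γ).
For a diatomic ideal gas γ = 7/5, so (γ−1)/γ = 2/7.
T₁ = 153 °C = 426.1 K.
T₂ = 426.1 × (0.447/2.18)^(2/7) = 271 K.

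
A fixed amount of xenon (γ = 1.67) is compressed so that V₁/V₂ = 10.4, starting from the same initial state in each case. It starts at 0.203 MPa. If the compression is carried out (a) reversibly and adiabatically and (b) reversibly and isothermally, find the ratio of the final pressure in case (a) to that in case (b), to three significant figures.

Isothermal: P_b = P₁(V₁/V₂) = 0.203×10.4.
Adiabatic: P_a = P₁(V₁/V₂)^γ = 0.203×10.4^(1.67).
P_a/P_b = (V₁/V₂)^(γ−1) = 10.4^(0.67) = 4.802.

P_adiabatic / P_isothermal ≈ 4.80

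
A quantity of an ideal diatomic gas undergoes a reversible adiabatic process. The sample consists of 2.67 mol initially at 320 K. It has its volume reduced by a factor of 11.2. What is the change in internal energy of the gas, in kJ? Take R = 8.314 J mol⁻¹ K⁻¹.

ΔU ≈ 28.9 kJ

Adiabatic: T₁V₁^(γ−1) = T₂V₂^(γ−1) ⇒ T₂ = T₁ (V₁/V₂)^(γ−1).
γ = 7/5 for a diatomic ideal gas, so γ−1 = 2/5.
T₂ = 320 × 11.2^(2/5) = 841.1 K.
Q = 0, so ΔU = W_on_gas = nCᵥΔT with Cᵥ = R/(γ−1) = 20.79 J/(mol·K).
ΔU = 2.67 × 20.79 × (841.1 − 320) = 28920 J.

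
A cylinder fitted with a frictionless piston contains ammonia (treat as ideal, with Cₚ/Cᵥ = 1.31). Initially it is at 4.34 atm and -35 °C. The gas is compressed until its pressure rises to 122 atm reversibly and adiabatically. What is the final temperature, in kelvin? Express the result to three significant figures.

T₂ ≈ 524 K

Adiabatic: T₂/T₁ = (P₂/P₁)^((γ−1)/γ).
T₁ = -35 °C = 238.1 K.
T₂ = 238.1 × (122/4.34)^(0.237) = 524.5 K.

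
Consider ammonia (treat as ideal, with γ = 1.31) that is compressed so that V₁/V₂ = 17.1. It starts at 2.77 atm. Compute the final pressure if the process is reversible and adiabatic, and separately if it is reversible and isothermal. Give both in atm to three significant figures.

adiabatic: 114 atm; isothermal: 47.4 atm

Isothermal: P₂ = P₁(V₁/V₂) = 2.77×17.1 = 47.37 atm.
Adiabatic: P₂ = P₁(V₁/V₂)^γ = 2.77×17.1^(1.31) = 114.2 atm.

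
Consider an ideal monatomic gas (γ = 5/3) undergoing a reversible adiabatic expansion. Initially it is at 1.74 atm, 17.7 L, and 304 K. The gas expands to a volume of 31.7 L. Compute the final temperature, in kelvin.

T₂ ≈ 206 K

For a reversible adiabat TV^(γ−1) is constant, so T₂ = T₁ (V₁/V₂)^(γ−1).
T₂ = 304 × (17.7/31.7)^(2/3) = 206.1 K.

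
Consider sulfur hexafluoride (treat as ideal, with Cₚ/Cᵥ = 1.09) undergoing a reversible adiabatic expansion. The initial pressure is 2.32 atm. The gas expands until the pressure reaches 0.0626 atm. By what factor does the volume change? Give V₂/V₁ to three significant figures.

From PV^γ = const, V₂/V₁ = (P₁/P₂)^(1/γ).
V₂/V₁ = (2.32/0.0626)^(0.917) = 27.5.

V₂/V₁ ≈ 27.5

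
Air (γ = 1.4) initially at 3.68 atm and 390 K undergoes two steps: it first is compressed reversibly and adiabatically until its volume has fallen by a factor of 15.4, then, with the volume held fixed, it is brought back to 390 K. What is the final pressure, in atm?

Adiabatic step (PV^γ = const): P₂ = 3.68×15.4^(1.4) = 169.2 atm; T₂ = 390×15.4^(0.4) = 1164 K.
Isochoric: P₃ = P₂(T₃/T₂) = 169.2 × (390/1164) = 56.67 atm.

P₃ ≈ 56.7 atm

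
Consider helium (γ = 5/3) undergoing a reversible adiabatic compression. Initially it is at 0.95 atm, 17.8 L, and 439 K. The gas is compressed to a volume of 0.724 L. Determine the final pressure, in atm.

P₂ ≈ 197 atm

Since PV^γ is constant along a reversible adiabat, P₂ = P₁ (V₁/V₂)^γ.
P₂ = 0.95 × (17.8/0.724)^(5/3) = 197.5 atm.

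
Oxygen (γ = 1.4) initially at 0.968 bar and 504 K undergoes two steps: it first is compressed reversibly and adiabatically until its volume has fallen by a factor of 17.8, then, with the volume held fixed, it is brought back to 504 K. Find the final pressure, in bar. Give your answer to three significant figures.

P₃ ≈ 17.2 bar

Adiabatic step (PV^γ = const): P₂ = 0.968×17.8^(1.4) = 54.51 bar; T₂ = 504×17.8^(0.4) = 1594 K.
Isochoric: P₃ = P₂(T₃/T₂) = 54.51 × (504/1594) = 17.23 bar.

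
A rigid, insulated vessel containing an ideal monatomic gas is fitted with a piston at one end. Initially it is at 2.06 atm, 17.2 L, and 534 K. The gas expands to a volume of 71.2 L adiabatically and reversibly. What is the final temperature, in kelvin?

Adiabatic: T₁V₁^(γ−1) = T₂V₂^(γ−1) ⇒ T₂ = T₁ (V₁/V₂)^(γ−1).
γ = 5/3 for a monatomic ideal gas.
T₂ = 534 × (17.2/71.2)^(2/3) = 207.1 K.

T₂ ≈ 207 K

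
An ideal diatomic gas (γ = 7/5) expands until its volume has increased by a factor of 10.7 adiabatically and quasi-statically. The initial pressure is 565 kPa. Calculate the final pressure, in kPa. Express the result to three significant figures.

P₂ ≈ 20.5 kPa

Adiabatic: P₁V₁^γ = P₂V₂^γ ⇒ P₂ = P₁ (V₁/V₂)^γ.
P₂ = 565 × (1/10.7)^(7/5) = 20.46 kPa.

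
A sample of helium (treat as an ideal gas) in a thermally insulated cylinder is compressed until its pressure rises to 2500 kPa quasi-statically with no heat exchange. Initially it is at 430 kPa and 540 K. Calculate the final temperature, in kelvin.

T₂ ≈ 1090 K

Adiabatic: T₂/T₁ = (P₂/P₁)^((γ−1)/γ).
For a monatomic ideal gas γ = 5/3, so (γ−1)/γ = 2/5.
T₂ = 540 × (2500/430)^(2/5) = 1092 K.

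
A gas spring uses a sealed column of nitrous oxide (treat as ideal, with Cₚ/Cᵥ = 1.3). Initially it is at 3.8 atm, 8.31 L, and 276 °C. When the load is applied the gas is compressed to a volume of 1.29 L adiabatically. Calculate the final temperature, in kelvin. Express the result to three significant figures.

T₂ ≈ 960 K

For a reversible adiabat TV^(γ−1) is constant, so T₂ = T₁ (V₁/V₂)^(γ−1).
T₁ = 276 °C = 549.1 K.
T₂ = 549.1 × (8.31/1.29)^(0.3) = 960.3 K.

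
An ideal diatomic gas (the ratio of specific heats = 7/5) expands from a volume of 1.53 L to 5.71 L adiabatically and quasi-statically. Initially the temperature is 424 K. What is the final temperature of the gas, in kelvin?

Adiabatic: T₁V₁^(γ−1) = T₂V₂^(γ−1) ⇒ T₂ = T₁ (V₁/V₂)^(γ−1).
T₂ = 424 × (1.53/5.71)^(2/5) = 250.4 K.

T₂ ≈ 250 K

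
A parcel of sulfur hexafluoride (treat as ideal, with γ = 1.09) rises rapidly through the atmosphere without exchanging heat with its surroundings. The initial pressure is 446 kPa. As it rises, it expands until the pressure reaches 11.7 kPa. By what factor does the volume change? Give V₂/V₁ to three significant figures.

V₂/V₁ ≈ 28.2

From PV^γ = const, V₂/V₁ = (P₁/P₂)^(1/γ).
V₂/V₁ = (446/11.7)^(0.917) = 28.22.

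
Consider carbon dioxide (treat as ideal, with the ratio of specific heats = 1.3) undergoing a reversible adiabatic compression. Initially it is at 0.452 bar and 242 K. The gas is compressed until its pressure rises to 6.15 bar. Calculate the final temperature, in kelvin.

T₂ ≈ 442 K

Adiabatic: T₂/T₁ = (P₂/P₁)^((γ−1)/γ).
T₂ = 242 × (6.15/0.452)^(0.231) = 442 K.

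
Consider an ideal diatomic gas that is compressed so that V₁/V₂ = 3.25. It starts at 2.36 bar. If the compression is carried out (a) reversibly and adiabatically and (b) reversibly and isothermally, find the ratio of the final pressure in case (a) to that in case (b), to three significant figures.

P_adiabatic / P_isothermal ≈ 1.60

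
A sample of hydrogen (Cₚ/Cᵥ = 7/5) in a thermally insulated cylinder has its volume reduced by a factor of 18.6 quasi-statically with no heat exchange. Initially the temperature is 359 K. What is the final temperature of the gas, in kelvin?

T₂ ≈ 1160 K

For a reversible adiabat TV^(γ−1) is constant, so T₂ = T₁ (V₁/V₂)^(γ−1).
T₂ = 359 × 18.6^(2/5) = 1156 K.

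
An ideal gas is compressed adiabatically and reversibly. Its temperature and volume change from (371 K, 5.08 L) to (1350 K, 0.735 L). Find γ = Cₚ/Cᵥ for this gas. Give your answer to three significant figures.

γ ≈ 1.67

TV^(γ−1) = const ⇒ γ − 1 = ln(T₂/T₁) / ln(V₁/V₂).
γ = 1 + ln(1350/371) / ln(5.08/0.735) = 1.668.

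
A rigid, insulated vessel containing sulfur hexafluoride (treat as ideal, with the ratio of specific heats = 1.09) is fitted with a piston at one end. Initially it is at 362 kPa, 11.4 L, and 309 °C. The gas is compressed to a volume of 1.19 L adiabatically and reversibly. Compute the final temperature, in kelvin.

Adiabatic: T₁V₁^(γ−1) = T₂V₂^(γ−1) ⇒ T₂ = T₁ (V₁/V₂)^(γ−1).
T₁ = 309 °C = 582.1 K.
T₂ = 582.1 × (11.4/1.19)^(0.09) = 713.4 K.

T₂ ≈ 713 K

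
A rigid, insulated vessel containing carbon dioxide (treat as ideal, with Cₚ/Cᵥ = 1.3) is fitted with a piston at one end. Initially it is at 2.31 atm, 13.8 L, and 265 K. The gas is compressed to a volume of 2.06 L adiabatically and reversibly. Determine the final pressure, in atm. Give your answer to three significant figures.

Adiabatic: P₁V₁^γ = P₂V₂^γ ⇒ P₂ = P₁ (V₁/V₂)^γ.
P₂ = 2.31 × (13.8/2.06)^(1.3) = 27.38 atm.

P₂ ≈ 27.4 atm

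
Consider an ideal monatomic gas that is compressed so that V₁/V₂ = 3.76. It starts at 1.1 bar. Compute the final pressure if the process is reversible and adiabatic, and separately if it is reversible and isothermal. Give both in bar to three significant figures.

adiabatic: 10.0 bar; isothermal: 4.14 bar

For a monatomic ideal gas γ = 5/3.
Isothermal: P₂ = P₁(V₁/V₂) = 1.1×3.76 = 4.136 bar.
Adiabatic: P₂ = P₁(V₁/V₂)^γ = 1.1×3.76^(5/3) = 10 bar.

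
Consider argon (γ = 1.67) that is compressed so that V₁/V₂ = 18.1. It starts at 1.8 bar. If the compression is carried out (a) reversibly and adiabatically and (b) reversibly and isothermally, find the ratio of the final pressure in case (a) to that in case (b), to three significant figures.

Isothermal: P_b = P₁(V₁/V₂) = 1.8×18.1.
Adiabatic: P_a = P₁(V₁/V₂)^γ = 1.8×18.1^(1.67).
P_a/P_b = (V₁/V₂)^(γ−1) = 18.1^(0.67) = 6.961.

P_adiabatic / P_isothermal ≈ 6.96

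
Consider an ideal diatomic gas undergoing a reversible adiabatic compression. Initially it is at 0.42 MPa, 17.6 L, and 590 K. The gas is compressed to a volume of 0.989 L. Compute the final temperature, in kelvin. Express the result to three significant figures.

T₂ ≈ 1870 K

Adiabatic: T₁V₁^(γ−1) = T₂V₂^(γ−1) ⇒ T₂ = T₁ (V₁/V₂)^(γ−1).
γ = 7/5 for a diatomic ideal gas.
T₂ = 590 × (17.6/0.989)^(2/5) = 1866 K.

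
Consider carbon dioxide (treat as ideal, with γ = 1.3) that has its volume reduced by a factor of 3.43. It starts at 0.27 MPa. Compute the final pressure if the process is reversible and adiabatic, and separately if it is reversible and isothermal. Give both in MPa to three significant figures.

adiabatic: 1.34 MPa; isothermal: 0.926 MPa

Isothermal: P₂ = P₁(V₁/V₂) = 0.27×3.43 = 0.9261 MPa.
Adiabatic: P₂ = P₁(V₁/V₂)^γ = 0.27×3.43^(1.3) = 1.34 MPa.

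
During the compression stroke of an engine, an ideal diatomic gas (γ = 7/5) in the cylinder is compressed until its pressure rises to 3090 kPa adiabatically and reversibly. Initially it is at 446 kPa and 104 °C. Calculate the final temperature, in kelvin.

T₂ ≈ 656 K

Adiabatic: T₂/T₁ = (P₂/P₁)^((γ−1)/γ).
T₁ = 104 °C = 377.1 K.
T₂ = 377.1 × (3090/446)^(2/7) = 655.7 K.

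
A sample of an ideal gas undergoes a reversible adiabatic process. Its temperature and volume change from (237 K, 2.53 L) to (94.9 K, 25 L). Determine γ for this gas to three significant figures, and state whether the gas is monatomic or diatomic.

γ ≈ 1.40; diatomic

TV^(γ−1) = const ⇒ γ − 1 = ln(T₂/T₁) / ln(V₁/V₂).
γ = 1 + ln(94.9/237) / ln(2.53/25) = 1.4.
γ ≈ 1.40 is close to 7/5, so the gas is diatomic.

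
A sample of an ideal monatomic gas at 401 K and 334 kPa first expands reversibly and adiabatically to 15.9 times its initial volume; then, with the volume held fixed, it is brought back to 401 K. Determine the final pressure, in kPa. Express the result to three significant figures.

For a monatomic ideal gas γ = 5/3.
Adiabatic step (PV^γ = const): P₂ = 334×(1/15.9)^(5/3) = 3.322 kPa; T₂ = 401×(1/15.9)^(2/3) = 63.42 K.
Isochoric: P₃ = P₂(T₃/T₂) = 3.322 × (401/63.42) = 21.01 kPa.

P₃ ≈ 21.0 kPa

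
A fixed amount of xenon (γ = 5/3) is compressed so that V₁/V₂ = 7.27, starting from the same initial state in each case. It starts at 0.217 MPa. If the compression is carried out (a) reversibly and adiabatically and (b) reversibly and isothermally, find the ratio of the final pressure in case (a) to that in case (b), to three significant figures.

P_adiabatic / P_isothermal ≈ 3.75

Isothermal: P_b = P₁(V₁/V₂) = 0.217×7.27.
Adiabatic: P_a = P₁(V₁/V₂)^γ = 0.217×7.27^(5/3).
P_a/P_b = (V₁/V₂)^(γ−1) = 7.27^(2/3) = 3.753.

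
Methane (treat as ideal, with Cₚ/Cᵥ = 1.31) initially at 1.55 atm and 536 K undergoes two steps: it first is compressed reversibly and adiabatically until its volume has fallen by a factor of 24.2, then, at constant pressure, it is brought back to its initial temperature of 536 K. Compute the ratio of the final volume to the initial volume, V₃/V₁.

V₃/V₁ ≈ 0.0154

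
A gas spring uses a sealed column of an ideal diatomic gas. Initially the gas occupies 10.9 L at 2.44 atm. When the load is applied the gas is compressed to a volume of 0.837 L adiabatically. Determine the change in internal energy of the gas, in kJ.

ΔU ≈ 12.1 kJ

γ = 7/5 for a diatomic ideal gas.
P₂ = P₁(V₁/V₂)^γ = 2.44×(10.9/0.837)^(7/5) = 88.71 atm.
For a reversible adiabat, W_by_gas = (P₁V₁ − P₂V₂)/(γ−1).
W_by = (247200×0.0109 − 8.989×10^6×0.000837) / (2/5) = -12070 J.
Q = 0 ⇒ ΔU = −W_by = 12070 J.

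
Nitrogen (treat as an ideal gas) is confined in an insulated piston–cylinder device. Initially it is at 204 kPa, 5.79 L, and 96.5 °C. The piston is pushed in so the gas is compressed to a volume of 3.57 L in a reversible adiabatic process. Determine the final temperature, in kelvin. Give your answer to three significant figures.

T₂ ≈ 449 K

Adiabatic: T₁V₁^(γ−1) = T₂V₂^(γ−1) ⇒ T₂ = T₁ (V₁/V₂)^(γ−1).
γ = 7/5 for a diatomic ideal gas.
T₁ = 96.5 °C = 369.6 K.
T₂ = 369.6 × (5.79/3.57)^(2/5) = 448.5 K.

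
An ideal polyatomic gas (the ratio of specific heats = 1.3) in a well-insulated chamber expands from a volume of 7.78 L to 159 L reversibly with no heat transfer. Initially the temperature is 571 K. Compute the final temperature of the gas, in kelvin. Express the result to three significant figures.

T₂ ≈ 231 K

For a reversible adiabat TV^(γ−1) is constant, so T₂ = T₁ (V₁/V₂)^(γ−1).
T₂ = 571 × (7.78/159)^(0.3) = 230.9 K.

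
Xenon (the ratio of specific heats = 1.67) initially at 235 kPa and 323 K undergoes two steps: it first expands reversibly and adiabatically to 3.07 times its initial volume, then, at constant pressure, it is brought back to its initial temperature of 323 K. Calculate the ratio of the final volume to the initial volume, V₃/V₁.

V₃/V₁ ≈ 6.51

Adiabatic step: V₂/V₁ = 3.07; T₂ = T₁·(1/3.07)^(0.67) = 152.3 K.
Isobaric step: V₃/V₂ = T₃/T₂ = 323/152.3.
V₃/V₁ = (V₂/V₁)(V₃/V₂) = 3.07 × (323/152.3) = 6.509.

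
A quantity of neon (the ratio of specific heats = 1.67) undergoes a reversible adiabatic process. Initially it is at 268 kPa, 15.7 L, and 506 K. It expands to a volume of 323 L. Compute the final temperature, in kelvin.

T₂ ≈ 66.7 K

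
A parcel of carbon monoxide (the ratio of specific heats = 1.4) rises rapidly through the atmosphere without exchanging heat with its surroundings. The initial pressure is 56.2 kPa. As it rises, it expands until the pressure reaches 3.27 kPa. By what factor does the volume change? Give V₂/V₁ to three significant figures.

V₂/V₁ ≈ 7.63

From PV^γ = const, V₂/V₁ = (P₁/P₂)^(1/γ).
V₂/V₁ = (56.2/3.27)^(0.714) = 7.626.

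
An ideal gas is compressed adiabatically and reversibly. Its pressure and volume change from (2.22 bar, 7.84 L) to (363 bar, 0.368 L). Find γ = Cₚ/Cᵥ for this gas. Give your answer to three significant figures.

γ ≈ 1.67

PV^γ = const ⇒ γ = ln(P₂/P₁) / ln(V₁/V₂).
γ = ln(363/2.22) / ln(7.84/0.368) = 1.666.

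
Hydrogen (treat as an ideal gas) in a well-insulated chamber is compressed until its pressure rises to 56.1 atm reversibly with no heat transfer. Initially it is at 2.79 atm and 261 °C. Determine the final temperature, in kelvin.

T₂ ≈ 1260 K

Adiabatic: T₂/T₁ = (P₂/P₁)^((γ−1)/γ).
For a diatomic ideal gas γ = 7/5, so (γ−1)/γ = 2/7.
T₁ = 261 °C = 534.1 K.
T₂ = 534.1 × (56.1/2.79)^(2/7) = 1259 K.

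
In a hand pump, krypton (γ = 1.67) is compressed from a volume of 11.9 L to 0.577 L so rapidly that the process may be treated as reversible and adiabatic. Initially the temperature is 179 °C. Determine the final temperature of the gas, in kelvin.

T₂ ≈ 3430 K

Adiabatic: T₁V₁^(γ−1) = T₂V₂^(γ−1) ⇒ T₂ = T₁ (V₁/V₂)^(γ−1).
T₁ = 179 °C = 452.1 K.
T₂ = 452.1 × (11.9/0.577)^(0.67) = 3435 K.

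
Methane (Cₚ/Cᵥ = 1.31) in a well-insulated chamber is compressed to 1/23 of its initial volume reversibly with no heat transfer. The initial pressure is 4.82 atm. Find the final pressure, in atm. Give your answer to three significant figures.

P₂ ≈ 293 atm

Adiabatic: P₁V₁^γ = P₂V₂^γ ⇒ P₂ = P₁ (V₁/V₂)^γ.
P₂ = 4.82 × 23^(1.31) = 293 atm.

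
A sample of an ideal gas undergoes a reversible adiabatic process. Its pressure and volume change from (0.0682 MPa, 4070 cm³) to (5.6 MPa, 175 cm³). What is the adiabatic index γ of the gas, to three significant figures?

PV^γ = const ⇒ γ = ln(P₂/P₁) / ln(V₁/V₂).
γ = ln(5.6/0.0682) / ln(4070/175) = 1.401.

γ ≈ 1.40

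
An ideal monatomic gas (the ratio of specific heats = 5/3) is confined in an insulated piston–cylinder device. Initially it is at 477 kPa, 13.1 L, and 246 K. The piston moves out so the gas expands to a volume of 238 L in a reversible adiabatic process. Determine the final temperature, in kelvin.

For a reversible adiabat TV^(γ−1) is constant, so T₂ = T₁ (V₁/V₂)^(γ−1).
T₂ = 246 × (13.1/238)^(2/3) = 35.6 K.

T₂ ≈ 35.6 K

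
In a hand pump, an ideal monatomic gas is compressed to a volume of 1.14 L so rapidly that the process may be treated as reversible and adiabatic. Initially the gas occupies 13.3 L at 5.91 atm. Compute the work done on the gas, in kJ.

W ≈ 49.5 kJ

γ = 5/3 for a monatomic ideal gas.
P₂ = P₁(V₁/V₂)^γ = 5.91×(13.3/1.14)^(5/3) = 354.7 atm.
For a reversible adiabat, W_by_gas = (P₁V₁ − P₂V₂)/(γ−1).
W_by = (598800×0.0133 − 3.594×10^7×0.00114) / (2/3) = -49510 J.
W_on_gas = −W_by = 49510 J.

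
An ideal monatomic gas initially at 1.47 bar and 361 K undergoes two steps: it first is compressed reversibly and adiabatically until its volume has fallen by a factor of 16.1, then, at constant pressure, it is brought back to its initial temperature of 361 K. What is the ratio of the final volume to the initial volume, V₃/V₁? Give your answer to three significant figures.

For a monatomic ideal gas γ = 5/3.
Adiabatic step: V₂/V₁ = 0.06211; T₂ = T₁·16.1^(2/3) = 2302 K.
Isobaric step: V₃/V₂ = T₃/T₂ = 361/2302.
V₃/V₁ = (V₂/V₁)(V₃/V₂) = 0.06211 × (361/2302) = 0.009741.

V₃/V₁ ≈ 0.00974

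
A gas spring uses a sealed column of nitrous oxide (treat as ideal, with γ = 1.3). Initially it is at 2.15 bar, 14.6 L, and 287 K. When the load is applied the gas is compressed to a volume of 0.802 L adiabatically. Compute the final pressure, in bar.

P₂ ≈ 93.5 bar

Since PV^γ is constant along a reversible adiabat, P₂ = P₁ (V₁/V₂)^γ.
P₂ = 2.15 × (14.6/0.802)^(1.3) = 93.47 bar.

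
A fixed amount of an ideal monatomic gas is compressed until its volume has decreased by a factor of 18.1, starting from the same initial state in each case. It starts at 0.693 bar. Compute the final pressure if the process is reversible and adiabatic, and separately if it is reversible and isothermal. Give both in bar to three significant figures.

adiabatic: 86.5 bar; isothermal: 12.5 bar

For a monatomic ideal gas γ = 5/3.
Isothermal: P₂ = P₁(V₁/V₂) = 0.693×18.1 = 12.54 bar.
Adiabatic: P₂ = P₁(V₁/V₂)^γ = 0.693×18.1^(5/3) = 86.47 bar.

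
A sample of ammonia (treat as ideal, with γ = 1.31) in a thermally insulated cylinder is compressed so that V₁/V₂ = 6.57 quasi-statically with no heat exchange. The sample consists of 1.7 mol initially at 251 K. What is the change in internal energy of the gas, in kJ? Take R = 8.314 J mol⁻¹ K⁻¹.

ΔU ≈ 9.07 kJ

For a reversible adiabat TV^(γ−1) is constant, so T₂ = T₁ (V₁/V₂)^(γ−1).
T₂ = 251 × 6.57^(0.31) = 449.9 K.
Q = 0, so ΔU = W_on_gas = nCᵥΔT with Cᵥ = R/(γ−1) = 26.82 J/(mol·K).
ΔU = 1.7 × 26.82 × (449.9 − 251) = 9069 J.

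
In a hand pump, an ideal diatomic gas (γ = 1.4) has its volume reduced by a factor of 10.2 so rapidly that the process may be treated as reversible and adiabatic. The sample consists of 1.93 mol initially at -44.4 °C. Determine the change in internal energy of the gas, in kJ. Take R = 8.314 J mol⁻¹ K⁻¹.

For a reversible adiabat TV^(γ−1) is constant, so T₂ = T₁ (V₁/V₂)^(γ−1).
T₁ = -44.4 °C = 228.7 K.
T₂ = 228.7 × 10.2^(0.4) = 579.2 K.
Q = 0, so ΔU = W_on_gas = nCᵥΔT with Cᵥ = R/(γ−1) = 20.79 J/(mol·K).
ΔU = 1.93 × 20.79 × (579.2 − 228.7) = 14060 J.

ΔU ≈ 14.1 kJ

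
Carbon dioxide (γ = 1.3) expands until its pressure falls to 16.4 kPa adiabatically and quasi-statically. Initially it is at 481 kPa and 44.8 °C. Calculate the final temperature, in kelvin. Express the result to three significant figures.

Along an adiabat T P^((1−γ)/γ) is constant, so T₂ = T₁ (P₂/P₁)^((γ−1)/γ).
T₁ = 44.8 °C = 317.9 K.
T₂ = 317.9 × (16.4/481)^(0.231) = 145.8 K.

T₂ ≈ 146 K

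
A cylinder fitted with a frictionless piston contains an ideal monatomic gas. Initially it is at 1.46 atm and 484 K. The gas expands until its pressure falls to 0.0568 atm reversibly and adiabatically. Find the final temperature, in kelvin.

Adiabatic: T₂/T₁ = (P₂/P₁)^((γ−1)/γ).
For a monatomic ideal gas γ = 5/3, so (γ−1)/γ = 2/5.
T₂ = 484 × (0.0568/1.46)^(2/5) = 132.1 K.

T₂ ≈ 132 K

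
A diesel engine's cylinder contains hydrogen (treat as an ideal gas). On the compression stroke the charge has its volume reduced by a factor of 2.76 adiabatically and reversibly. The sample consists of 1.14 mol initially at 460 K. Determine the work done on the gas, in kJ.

Adiabatic: T₁V₁^(γ−1) = T₂V₂^(γ−1) ⇒ T₂ = T₁ (V₁/V₂)^(γ−1).
γ = 7/5 for a diatomic ideal gas, so γ−1 = 2/5.
T₂ = 460 × 2.76^(2/5) = 690.4 K.
Q = 0, so ΔU = W_on_gas = nCᵥΔT with Cᵥ = R/(γ−1) = 20.79 J/(mol·K).
ΔU = 1.14 × 20.79 × (690.4 − 460) = 5460 J.

W ≈ 5.46 kJ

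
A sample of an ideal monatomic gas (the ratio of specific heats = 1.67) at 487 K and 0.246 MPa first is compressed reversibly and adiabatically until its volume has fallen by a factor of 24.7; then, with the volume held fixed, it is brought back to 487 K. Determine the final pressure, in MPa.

Adiabatic step (PV^γ = const): P₂ = 0.246×24.7^(1.67) = 52.09 MPa; T₂ = 487×24.7^(0.67) = 4175 K.
Isochoric: P₃ = P₂(T₃/T₂) = 52.09 × (487/4175) = 6.076 MPa.

P₃ ≈ 6.08 MPa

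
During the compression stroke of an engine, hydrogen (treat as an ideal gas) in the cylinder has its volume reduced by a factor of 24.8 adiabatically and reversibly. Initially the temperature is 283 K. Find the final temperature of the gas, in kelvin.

For a reversible adiabat TV^(γ−1) is constant, so T₂ = T₁ (V₁/V₂)^(γ−1).
For a diatomic ideal gas γ = 7/5, so γ−1 = 2/5.
T₂ = 283 × 24.8^(2/5) = 1022 K.

T₂ ≈ 1020 K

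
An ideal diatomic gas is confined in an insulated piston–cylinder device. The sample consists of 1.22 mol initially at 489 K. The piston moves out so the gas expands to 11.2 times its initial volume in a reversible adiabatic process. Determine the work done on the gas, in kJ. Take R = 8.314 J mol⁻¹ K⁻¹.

W ≈ -7.68 kJ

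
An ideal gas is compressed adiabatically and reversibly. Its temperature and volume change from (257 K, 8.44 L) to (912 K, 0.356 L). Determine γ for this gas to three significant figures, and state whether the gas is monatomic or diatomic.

γ ≈ 1.40; diatomic

TV^(γ−1) = const ⇒ γ − 1 = ln(T₂/T₁) / ln(V₁/V₂).
γ = 1 + ln(912/257) / ln(8.44/0.356) = 1.4.
γ ≈ 1.40 is close to 7/5, so the gas is diatomic.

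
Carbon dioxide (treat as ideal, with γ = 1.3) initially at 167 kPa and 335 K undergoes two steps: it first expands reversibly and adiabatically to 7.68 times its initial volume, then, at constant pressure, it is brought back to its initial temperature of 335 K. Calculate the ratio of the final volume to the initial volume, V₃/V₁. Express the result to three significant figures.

V₃/V₁ ≈ 14.2

Adiabatic step: V₂/V₁ = 7.68; T₂ = T₁·(1/7.68)^(0.3) = 181.7 K.
Isobaric step: V₃/V₂ = T₃/T₂ = 335/181.7.
V₃/V₁ = (V₂/V₁)(V₃/V₂) = 7.68 × (335/181.7) = 14.16.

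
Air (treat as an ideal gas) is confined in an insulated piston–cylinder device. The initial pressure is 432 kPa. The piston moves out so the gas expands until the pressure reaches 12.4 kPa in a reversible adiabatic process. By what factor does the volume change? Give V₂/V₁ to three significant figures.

From PV^γ = const, V₂/V₁ = (P₁/P₂)^(1/γ).
For a diatomic ideal gas γ = 7/5.
V₂/V₁ = (432/12.4)^(5/7) = 12.63.

V₂/V₁ ≈ 12.6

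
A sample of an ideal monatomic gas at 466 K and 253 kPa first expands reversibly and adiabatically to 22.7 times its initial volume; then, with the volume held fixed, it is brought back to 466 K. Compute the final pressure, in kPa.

P₃ ≈ 11.1 kPa

For a monatomic ideal gas γ = 5/3.
Adiabatic step (PV^γ = const): P₂ = 253×(1/22.7)^(5/3) = 1.39 kPa; T₂ = 466×(1/22.7)^(2/3) = 58.13 K.
Isochoric: P₃ = P₂(T₃/T₂) = 1.39 × (466/58.13) = 11.15 kPa.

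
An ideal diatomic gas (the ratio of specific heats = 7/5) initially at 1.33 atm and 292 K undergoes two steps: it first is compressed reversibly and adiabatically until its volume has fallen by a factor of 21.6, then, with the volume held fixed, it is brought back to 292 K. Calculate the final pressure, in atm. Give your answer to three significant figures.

P₃ ≈ 28.7 atm

Adiabatic step (PV^γ = const): P₂ = 1.33×21.6^(7/5) = 98.19 atm; T₂ = 292×21.6^(2/5) = 998.1 K.
Isochoric: P₃ = P₂(T₃/T₂) = 98.19 × (292/998.1) = 28.73 atm.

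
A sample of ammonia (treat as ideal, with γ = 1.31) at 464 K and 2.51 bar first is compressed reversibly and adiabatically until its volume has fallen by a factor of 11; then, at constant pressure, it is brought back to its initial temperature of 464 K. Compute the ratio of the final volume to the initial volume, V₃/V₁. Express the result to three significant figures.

Adiabatic step: V₂/V₁ = 0.09091; T₂ = T₁·11^(0.31) = 975.8 K.
Isobaric step: V₃/V₂ = T₃/T₂ = 464/975.8.
V₃/V₁ = (V₂/V₁)(V₃/V₂) = 0.09091 × (464/975.8) = 0.04323.

V₃/V₁ ≈ 0.0432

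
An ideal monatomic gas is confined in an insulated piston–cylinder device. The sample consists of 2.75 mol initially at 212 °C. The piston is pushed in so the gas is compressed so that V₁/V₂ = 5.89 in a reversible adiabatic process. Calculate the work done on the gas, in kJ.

W ≈ 37.6 kJ

Adiabatic: T₁V₁^(γ−1) = T₂V₂^(γ−1) ⇒ T₂ = T₁ (V₁/V₂)^(γ−1).
γ = 5/3 for a monatomic ideal gas, so γ−1 = 2/3.
T₁ = 212 °C = 485.1 K.
T₂ = 485.1 × 5.89^(2/3) = 1582 K.
Q = 0, so ΔU = W_on_gas = nCᵥΔT with Cᵥ = R/(γ−1) = 12.47 J/(mol·K).
ΔU = 2.75 × 12.47 × (1582 − 485.1) = 37630 J.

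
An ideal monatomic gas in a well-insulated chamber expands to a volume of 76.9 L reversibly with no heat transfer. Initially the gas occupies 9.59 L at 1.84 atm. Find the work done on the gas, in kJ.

γ = 5/3 for a monatomic ideal gas.
P₂ = P₁(V₁/V₂)^γ = 1.84×(9.59/76.9)^(5/3) = 0.05728 atm.
For a reversible adiabat, W_by_gas = (P₁V₁ − P₂V₂)/(γ−1).
W_by = (186400×0.00959 − 5803×0.0769) / (2/3) = 2012 J.
W_on_gas = −W_by = -2012 J.

W ≈ -2.01 kJ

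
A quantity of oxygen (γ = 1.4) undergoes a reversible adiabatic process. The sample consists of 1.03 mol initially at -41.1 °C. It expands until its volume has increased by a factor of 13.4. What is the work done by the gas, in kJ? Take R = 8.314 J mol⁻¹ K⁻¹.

W ≈ 3.21 kJ

For a reversible adiabat TV^(γ−1) is constant, so T₂ = T₁ (V₁/V₂)^(γ−1).
T₁ = -41.1 °C = 232 K.
T₂ = 232 × (1/13.4)^(0.4) = 82.17 K.
Q = 0, so ΔU = W_on_gas = nCᵥΔT with Cᵥ = R/(γ−1) = 20.79 J/(mol·K).
ΔU = 1.03 × 20.79 × (82.17 − 232) = -3209 J.
Work done by the gas = −ΔU = 3209 J.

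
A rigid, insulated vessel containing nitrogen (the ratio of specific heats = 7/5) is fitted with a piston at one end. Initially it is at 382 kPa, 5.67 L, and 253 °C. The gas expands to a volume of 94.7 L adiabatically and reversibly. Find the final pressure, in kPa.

Since PV^γ is constant along a reversible adiabat, P₂ = P₁ (V₁/V₂)^γ.
P₂ = 382 × (5.67/94.7)^(7/5) = 7.416 kPa.

P₂ ≈ 7.42 kPa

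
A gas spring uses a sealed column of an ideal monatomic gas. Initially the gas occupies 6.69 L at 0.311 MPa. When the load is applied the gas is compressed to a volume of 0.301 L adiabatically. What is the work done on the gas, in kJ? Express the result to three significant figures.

W ≈ 21.5 kJ

γ = 5/3 for a monatomic ideal gas.
P₂ = P₁(V₁/V₂)^γ = 0.311×(6.69/0.301)^(5/3) = 54.64 MPa.
For a reversible adiabat, W_by_gas = (P₁V₁ − P₂V₂)/(γ−1).
W_by = (311000×0.00669 − 5.464×10^7×0.000301) / (2/3) = -21550 J.
W_on_gas = −W_by = 21550 J.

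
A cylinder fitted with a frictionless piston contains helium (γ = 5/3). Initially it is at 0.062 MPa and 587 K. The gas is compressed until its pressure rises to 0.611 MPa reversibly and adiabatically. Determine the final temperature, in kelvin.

T₂ ≈ 1470 K

Adiabatic: T₂/T₁ = (P₂/P₁)^((γ−1)/γ).
T₂ = 587 × (0.611/0.062)^(2/5) = 1466 K.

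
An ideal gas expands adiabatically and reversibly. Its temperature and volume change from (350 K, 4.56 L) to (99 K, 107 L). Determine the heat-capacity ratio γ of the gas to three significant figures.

TV^(γ−1) = const ⇒ γ − 1 = ln(T₂/T₁) / ln(V₁/V₂).
γ = 1 + ln(99/350) / ln(4.56/107) = 1.4.

γ ≈ 1.40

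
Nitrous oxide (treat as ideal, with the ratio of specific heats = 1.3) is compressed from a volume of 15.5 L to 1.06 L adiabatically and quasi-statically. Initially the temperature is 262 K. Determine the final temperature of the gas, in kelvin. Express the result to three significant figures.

For a reversible adiabat TV^(γ−1) is constant, so T₂ = T₁ (V₁/V₂)^(γ−1).
T₂ = 262 × (15.5/1.06)^(0.3) = 585.9 K.

T₂ ≈ 586 K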